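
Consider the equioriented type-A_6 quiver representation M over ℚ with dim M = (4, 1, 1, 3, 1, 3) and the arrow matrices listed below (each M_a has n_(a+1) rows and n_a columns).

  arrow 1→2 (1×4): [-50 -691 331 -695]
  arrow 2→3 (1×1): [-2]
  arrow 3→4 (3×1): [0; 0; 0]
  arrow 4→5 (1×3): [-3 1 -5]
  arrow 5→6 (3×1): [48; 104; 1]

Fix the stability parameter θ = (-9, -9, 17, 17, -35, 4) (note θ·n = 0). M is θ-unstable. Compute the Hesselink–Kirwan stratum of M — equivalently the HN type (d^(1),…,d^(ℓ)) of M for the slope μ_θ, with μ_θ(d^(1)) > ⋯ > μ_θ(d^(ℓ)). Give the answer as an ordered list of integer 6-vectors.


Interval decomposition of M: I[1,1]^3, I[1,3], I[4,4]^2, I[4,6], I[6,6]^2.
HN type (ℓ=3): μ^(1)=17; μ^(2)=4; μ^(3)=-9

((0, 0, 1, 2, 0, 0); (0, 0, 0, 0, 0, 3); (4, 1, 0, 1, 1, 0))


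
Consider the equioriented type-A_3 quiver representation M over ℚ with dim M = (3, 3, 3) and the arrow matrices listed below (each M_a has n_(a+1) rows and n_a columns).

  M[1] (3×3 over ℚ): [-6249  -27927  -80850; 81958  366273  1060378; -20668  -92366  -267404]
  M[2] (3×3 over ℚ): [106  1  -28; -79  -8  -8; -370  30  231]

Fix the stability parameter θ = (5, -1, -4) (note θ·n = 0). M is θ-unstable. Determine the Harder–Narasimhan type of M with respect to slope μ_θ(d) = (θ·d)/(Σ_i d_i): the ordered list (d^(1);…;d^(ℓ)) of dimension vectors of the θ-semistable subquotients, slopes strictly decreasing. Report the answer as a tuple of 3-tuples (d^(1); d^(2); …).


Interval decomposition of M: I[1,1], I[1,3]^2, I[2,3].
HN type (ℓ=3): μ^(1)=5; μ^(2)=0; μ^(3)=-5/2

((1, 0, 0); (2, 2, 2); (0, 1, 1))


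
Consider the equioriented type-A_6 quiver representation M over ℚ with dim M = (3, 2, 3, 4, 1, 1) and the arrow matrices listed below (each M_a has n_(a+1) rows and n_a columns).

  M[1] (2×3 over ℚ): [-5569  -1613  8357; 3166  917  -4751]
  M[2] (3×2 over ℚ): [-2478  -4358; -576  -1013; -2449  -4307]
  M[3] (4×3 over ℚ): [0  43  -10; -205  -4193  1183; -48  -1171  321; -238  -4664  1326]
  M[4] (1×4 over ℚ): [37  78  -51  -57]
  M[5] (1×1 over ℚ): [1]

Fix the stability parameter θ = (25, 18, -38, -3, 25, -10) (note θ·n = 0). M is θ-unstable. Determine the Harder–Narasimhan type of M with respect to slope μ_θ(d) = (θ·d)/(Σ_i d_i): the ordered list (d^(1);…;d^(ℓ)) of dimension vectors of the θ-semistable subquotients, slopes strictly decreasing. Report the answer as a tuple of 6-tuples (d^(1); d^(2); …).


Via rank(M_{q-1}∘⋯∘M_p): M ≅ I[1,1], I[1,4], I[1,6], I[3,4], I[4,4].
μ_θ-semistable layers: μ^(1)=25; μ^(2)=15/2; μ^(3)=1/2; μ^(4)=-3; μ^(5)=-38

((1, 0, 0, 0, 0, 0); (0, 0, 0, 0, 1, 1); (2, 2, 2, 2, 0, 0); (0, 0, 0, 2, 0, 0); (0, 0, 1, 0, 0, 0))


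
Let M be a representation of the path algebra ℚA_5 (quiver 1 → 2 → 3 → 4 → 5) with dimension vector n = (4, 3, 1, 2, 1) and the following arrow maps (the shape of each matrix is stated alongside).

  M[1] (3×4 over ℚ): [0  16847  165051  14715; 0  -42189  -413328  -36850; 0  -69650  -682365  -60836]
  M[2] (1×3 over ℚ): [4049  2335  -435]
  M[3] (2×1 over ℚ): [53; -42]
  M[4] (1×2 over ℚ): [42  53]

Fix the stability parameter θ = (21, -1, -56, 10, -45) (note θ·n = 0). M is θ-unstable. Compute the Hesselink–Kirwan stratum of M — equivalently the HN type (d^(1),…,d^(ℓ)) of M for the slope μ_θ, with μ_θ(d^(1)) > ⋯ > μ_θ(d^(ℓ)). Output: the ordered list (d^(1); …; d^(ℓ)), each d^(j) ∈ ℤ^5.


Interval decomposition of M: I[1,1], I[1,2]^2, I[1,4], I[4,5].
HN type (ℓ=4): μ^(1)=21; μ^(2)=10; μ^(3)=-12; μ^(4)=-35/2

((1, 0, 0, 0, 0); (2, 2, 0, 1, 0); (1, 1, 1, 0, 0); (0, 0, 0, 1, 1))


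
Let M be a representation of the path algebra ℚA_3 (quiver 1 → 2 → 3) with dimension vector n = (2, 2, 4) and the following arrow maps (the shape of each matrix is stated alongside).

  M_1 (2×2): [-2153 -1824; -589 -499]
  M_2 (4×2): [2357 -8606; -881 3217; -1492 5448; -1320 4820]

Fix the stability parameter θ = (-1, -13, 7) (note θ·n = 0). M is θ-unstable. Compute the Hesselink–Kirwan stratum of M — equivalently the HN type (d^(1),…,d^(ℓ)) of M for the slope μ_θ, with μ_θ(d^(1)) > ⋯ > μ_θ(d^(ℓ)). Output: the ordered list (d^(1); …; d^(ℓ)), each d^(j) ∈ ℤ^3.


Barcode: M ≅ I[1,3]^2, I[3,3]^2. HN layers by μ_θ (2 steps, strictly decreasing):
  μ^(1)=7; μ^(2)=-7

((0, 0, 4); (2, 2, 0))


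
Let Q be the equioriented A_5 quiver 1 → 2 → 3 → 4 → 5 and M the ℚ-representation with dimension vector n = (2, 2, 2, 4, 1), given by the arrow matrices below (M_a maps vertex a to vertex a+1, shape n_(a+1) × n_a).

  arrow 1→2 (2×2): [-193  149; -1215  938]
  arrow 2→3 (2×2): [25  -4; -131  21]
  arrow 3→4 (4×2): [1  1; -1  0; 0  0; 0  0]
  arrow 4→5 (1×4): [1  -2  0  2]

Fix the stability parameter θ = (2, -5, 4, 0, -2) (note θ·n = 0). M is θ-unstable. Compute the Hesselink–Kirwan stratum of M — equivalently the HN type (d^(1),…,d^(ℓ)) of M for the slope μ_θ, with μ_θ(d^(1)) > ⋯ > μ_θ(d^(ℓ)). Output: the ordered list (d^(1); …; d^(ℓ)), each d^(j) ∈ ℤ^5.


Via rank(M_{q-1}∘⋯∘M_p): M ≅ I[1,4], I[1,5], I[4,4]^2.
μ_θ-semistable layers: μ^(1)=2; μ^(2)=2/3; μ^(3)=0; μ^(4)=-3/2

((0, 0, 1, 1, 0); (0, 0, 1, 1, 1); (0, 0, 0, 2, 0); (2, 2, 0, 0, 0))


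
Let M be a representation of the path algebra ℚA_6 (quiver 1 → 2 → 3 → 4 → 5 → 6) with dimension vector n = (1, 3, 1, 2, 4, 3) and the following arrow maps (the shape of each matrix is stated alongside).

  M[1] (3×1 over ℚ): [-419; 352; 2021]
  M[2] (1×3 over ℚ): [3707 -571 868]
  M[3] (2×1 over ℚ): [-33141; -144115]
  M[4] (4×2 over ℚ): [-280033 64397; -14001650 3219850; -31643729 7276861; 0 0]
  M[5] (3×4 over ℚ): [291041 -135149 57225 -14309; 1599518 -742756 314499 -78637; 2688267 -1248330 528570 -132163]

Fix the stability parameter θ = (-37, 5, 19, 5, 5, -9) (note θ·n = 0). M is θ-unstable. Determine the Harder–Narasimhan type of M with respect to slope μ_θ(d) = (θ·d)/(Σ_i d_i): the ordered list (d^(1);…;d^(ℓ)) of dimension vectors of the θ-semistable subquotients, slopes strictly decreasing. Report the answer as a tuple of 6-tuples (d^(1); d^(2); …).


Via rank(M_{q-1}∘⋯∘M_p): M ≅ I[1,6], I[2,2]^2, I[4,4], I[5,5], I[5,6]^2.
μ_θ-semistable layers: μ^(1)=5; μ^(2)=-2; μ^(3)=-37

((0, 3, 1, 2, 2, 1); (0, 0, 0, 0, 2, 2); (1, 0, 0, 0, 0, 0))


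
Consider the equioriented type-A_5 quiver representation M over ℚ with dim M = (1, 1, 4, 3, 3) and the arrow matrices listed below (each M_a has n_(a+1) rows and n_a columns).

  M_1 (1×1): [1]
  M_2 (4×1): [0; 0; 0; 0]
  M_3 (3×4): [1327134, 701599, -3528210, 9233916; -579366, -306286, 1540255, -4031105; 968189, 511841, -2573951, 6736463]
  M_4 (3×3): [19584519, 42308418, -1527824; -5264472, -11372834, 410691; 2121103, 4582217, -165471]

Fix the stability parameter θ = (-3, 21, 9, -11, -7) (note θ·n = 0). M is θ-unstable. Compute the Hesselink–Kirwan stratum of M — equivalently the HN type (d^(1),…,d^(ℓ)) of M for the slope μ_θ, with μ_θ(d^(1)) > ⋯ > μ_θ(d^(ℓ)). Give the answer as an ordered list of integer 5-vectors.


Barcode: M ≅ I[1,2], I[3,3], I[3,5]^3. HN layers by μ_θ (3 steps, strictly decreasing):
  μ^(1)=21; μ^(2)=9; μ^(3)=-3

((0, 1, 0, 0, 0); (0, 0, 1, 0, 0); (1, 0, 3, 3, 3))


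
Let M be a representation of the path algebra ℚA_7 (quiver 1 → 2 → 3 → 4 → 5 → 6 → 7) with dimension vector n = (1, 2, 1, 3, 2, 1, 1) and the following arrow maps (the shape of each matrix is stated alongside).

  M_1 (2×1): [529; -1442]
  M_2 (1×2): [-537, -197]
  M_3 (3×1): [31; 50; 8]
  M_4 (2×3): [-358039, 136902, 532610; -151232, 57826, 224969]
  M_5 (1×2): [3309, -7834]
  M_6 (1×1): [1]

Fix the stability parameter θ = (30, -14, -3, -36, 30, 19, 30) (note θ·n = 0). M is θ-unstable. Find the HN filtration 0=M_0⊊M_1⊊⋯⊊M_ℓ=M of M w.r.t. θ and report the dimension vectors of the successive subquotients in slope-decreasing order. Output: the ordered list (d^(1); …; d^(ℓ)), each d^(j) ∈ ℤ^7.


Interval decomposition of M: I[1,7], I[2,2], I[4,4], I[4,5].
HN type (ℓ=5): μ^(1)=30; μ^(2)=49/2; μ^(3)=-23/4; μ^(4)=-14; μ^(5)=-36

((0, 0, 0, 0, 1, 0, 1); (0, 0, 0, 0, 1, 1, 0); (1, 1, 1, 1, 0, 0, 0); (0, 1, 0, 0, 0, 0, 0); (0, 0, 0, 2, 0, 0, 0))


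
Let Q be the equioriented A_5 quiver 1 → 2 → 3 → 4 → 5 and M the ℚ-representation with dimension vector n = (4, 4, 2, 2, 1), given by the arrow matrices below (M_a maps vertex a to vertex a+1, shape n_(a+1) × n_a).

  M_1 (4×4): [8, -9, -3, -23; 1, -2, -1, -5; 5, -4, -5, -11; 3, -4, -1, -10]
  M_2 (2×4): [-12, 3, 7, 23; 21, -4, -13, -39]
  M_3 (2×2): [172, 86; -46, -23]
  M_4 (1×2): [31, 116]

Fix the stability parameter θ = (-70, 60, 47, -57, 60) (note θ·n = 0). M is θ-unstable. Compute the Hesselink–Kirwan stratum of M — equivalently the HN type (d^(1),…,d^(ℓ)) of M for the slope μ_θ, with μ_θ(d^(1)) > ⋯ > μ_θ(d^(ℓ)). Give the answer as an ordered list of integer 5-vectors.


Barcode: M ≅ I[1,2]^2, I[1,3], I[1,5], I[4,4]. HN layers by μ_θ (5 steps, strictly decreasing):
  μ^(1)=60; μ^(2)=107/2; μ^(3)=50/3; μ^(4)=-57; μ^(5)=-70

((0, 2, 0, 0, 1); (0, 1, 1, 0, 0); (0, 1, 1, 1, 0); (0, 0, 0, 1, 0); (4, 0, 0, 0, 0))


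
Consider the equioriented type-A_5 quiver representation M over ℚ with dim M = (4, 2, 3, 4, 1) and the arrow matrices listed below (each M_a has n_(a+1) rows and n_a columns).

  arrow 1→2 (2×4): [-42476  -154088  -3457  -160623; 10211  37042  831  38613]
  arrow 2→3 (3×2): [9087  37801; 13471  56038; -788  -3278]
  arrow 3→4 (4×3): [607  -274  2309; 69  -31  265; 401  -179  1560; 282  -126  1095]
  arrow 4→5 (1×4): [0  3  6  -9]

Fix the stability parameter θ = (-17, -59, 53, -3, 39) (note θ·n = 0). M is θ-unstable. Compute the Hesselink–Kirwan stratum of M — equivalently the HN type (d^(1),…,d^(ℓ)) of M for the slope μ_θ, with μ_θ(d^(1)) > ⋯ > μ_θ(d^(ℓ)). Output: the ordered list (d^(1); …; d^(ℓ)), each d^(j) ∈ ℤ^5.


Via rank(M_{q-1}∘⋯∘M_p): M ≅ I[1,1]^2, I[1,4], I[1,5], I[3,4], I[4,4].
μ_θ-semistable layers: μ^(1)=39; μ^(2)=25; μ^(3)=-3; μ^(4)=-17; μ^(5)=-38

((0, 0, 0, 0, 1); (0, 0, 3, 3, 0); (0, 0, 0, 1, 0); (2, 0, 0, 0, 0); (2, 2, 0, 0, 0))


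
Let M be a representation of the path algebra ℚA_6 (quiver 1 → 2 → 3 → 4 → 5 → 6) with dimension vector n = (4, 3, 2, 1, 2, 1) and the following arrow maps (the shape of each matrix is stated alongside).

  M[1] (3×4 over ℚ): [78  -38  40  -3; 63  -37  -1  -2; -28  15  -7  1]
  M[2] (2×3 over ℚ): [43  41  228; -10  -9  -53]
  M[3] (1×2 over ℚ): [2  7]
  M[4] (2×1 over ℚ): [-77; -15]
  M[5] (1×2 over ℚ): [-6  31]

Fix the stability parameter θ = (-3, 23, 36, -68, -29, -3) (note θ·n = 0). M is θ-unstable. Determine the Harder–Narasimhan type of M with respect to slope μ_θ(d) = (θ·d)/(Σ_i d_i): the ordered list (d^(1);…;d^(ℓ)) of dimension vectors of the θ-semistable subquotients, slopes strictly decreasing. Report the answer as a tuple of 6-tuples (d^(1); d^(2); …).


Interval decomposition of M: I[1,1], I[1,2], I[1,3], I[1,6], I[5,5].
HN type (ℓ=5): μ^(1)=36; μ^(2)=23; μ^(3)=-3; μ^(4)=-41/5; μ^(5)=-29

((0, 0, 1, 0, 0, 0); (0, 2, 0, 0, 0, 0); (3, 0, 0, 0, 0, 1); (1, 1, 1, 1, 1, 0); (0, 0, 0, 0, 1, 0))


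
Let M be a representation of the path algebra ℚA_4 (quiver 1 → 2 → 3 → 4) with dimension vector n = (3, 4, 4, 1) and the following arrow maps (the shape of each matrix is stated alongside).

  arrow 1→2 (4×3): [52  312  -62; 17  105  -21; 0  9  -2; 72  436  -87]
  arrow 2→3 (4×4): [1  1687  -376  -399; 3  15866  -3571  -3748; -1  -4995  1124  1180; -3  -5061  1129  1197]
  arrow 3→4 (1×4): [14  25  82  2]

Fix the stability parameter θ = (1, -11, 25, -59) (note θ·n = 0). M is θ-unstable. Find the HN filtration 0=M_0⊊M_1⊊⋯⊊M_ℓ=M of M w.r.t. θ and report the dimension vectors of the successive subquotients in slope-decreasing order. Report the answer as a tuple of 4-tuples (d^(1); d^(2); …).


Interval decomposition of M: I[1,3]^2, I[1,4], I[2,3].
HN type (ℓ=3): μ^(1)=25; μ^(2)=-5; μ^(3)=-11

((0, 0, 3, 0); (2, 2, 0, 0); (1, 2, 1, 1))


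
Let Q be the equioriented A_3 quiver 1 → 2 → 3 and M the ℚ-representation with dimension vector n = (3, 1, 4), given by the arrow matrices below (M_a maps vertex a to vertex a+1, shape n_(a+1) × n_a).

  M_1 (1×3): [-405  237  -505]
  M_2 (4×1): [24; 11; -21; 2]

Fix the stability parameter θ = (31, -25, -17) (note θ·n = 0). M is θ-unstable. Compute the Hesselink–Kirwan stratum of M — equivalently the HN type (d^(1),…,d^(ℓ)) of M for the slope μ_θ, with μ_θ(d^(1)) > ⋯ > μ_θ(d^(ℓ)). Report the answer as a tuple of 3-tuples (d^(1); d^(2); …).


Via rank(M_{q-1}∘⋯∘M_p): M ≅ I[1,1]^2, I[1,3], I[3,3]^3.
μ_θ-semistable layers: μ^(1)=31; μ^(2)=-11/3; μ^(3)=-17

((2, 0, 0); (1, 1, 1); (0, 0, 3))


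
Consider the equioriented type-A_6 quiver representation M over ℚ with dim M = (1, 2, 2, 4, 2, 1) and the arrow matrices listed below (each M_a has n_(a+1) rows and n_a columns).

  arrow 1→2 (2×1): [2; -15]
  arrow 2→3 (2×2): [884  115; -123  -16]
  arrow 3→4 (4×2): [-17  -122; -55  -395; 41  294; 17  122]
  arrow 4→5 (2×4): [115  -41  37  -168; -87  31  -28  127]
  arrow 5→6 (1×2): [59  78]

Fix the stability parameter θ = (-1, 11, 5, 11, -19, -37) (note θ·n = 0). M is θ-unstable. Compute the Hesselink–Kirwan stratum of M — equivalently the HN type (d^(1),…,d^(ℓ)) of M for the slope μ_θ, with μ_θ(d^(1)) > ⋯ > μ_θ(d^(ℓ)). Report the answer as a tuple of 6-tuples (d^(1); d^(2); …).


Via rank(M_{q-1}∘⋯∘M_p): M ≅ I[1,6], I[2,5], I[4,4]^2.
μ_θ-semistable layers: μ^(1)=11; μ^(2)=2; μ^(3)=-5

((0, 0, 0, 2, 0, 0); (0, 1, 1, 1, 1, 0); (1, 1, 1, 1, 1, 1))


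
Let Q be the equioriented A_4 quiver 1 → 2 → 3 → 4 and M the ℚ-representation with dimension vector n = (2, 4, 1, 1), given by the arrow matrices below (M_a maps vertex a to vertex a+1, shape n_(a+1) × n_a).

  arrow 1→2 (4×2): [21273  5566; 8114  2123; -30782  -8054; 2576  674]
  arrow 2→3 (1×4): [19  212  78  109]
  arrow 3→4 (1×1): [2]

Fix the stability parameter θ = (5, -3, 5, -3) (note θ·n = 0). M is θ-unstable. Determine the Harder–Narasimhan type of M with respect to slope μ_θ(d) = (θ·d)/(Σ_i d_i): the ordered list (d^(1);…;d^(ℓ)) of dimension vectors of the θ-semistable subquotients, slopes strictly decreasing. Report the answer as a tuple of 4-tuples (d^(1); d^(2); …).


Interval decomposition of M: I[1,2], I[1,4], I[2,2]^2.
HN type (ℓ=2): μ^(1)=1; μ^(2)=-3

((2, 2, 1, 1); (0, 2, 0, 0))


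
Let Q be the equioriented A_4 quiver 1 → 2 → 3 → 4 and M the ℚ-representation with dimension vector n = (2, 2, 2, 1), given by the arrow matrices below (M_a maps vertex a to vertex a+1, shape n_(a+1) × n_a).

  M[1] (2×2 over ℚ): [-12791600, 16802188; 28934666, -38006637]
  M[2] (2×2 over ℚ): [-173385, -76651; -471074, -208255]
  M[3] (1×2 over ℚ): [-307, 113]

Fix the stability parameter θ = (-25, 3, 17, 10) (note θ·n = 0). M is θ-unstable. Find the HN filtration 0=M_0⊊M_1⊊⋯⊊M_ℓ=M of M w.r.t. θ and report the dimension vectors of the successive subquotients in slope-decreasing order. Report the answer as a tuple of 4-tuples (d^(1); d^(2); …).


Barcode: M ≅ I[1,3], I[1,4]. HN layers by μ_θ (4 steps, strictly decreasing):
  μ^(1)=17; μ^(2)=27/2; μ^(3)=3; μ^(4)=-25

((0, 0, 1, 0); (0, 0, 1, 1); (0, 2, 0, 0); (2, 0, 0, 0))


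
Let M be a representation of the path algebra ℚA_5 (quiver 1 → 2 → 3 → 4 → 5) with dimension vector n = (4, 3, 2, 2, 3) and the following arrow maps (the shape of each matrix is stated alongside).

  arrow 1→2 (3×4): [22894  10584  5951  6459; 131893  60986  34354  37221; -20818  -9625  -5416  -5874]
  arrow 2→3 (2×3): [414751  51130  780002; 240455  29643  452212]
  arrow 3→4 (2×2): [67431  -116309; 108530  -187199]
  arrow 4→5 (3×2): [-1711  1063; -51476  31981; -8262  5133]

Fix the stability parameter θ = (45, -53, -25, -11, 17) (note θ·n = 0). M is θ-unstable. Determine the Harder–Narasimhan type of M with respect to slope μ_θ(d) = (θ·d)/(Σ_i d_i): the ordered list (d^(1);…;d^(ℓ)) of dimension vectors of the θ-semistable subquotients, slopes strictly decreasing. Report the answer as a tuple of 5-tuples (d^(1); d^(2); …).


Via rank(M_{q-1}∘⋯∘M_p): M ≅ I[1,1], I[1,2], I[1,5]^2, I[5,5].
μ_θ-semistable layers: μ^(1)=45; μ^(2)=17; μ^(3)=-4; μ^(4)=-11

((1, 0, 0, 0, 0); (0, 0, 0, 0, 3); (1, 1, 0, 0, 0); (2, 2, 2, 2, 0))


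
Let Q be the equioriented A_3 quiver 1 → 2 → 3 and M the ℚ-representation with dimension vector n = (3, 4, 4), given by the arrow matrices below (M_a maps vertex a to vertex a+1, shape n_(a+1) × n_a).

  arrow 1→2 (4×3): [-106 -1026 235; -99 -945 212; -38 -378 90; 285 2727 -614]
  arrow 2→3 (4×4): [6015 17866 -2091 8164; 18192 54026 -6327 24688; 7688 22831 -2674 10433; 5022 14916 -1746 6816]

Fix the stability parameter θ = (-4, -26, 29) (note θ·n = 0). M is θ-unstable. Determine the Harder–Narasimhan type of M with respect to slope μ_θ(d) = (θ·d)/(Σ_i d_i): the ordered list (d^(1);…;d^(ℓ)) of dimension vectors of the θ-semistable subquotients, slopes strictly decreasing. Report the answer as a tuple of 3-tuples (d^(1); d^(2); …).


Interval decomposition of M: I[1,1], I[1,2], I[1,3], I[2,3]^2, I[3,3].
HN type (ℓ=4): μ^(1)=29; μ^(2)=-4; μ^(3)=-15; μ^(4)=-26

((0, 0, 4); (1, 0, 0); (2, 2, 0); (0, 2, 0))


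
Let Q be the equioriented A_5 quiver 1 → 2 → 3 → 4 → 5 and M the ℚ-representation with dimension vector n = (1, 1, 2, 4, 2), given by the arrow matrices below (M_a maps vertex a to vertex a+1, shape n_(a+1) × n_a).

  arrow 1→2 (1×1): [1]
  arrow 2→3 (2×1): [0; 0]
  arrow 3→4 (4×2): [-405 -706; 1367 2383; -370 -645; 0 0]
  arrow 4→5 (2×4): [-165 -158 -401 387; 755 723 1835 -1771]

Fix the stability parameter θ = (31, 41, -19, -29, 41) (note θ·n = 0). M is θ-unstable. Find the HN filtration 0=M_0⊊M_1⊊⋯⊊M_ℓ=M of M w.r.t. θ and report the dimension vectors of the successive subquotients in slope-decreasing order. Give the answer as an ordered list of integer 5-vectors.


Interval decomposition of M: I[1,2], I[3,4], I[3,5], I[4,4], I[4,5].
HN type (ℓ=4): μ^(1)=41; μ^(2)=31; μ^(3)=-24; μ^(4)=-29

((0, 1, 0, 0, 2); (1, 0, 0, 0, 0); (0, 0, 2, 2, 0); (0, 0, 0, 2, 0))


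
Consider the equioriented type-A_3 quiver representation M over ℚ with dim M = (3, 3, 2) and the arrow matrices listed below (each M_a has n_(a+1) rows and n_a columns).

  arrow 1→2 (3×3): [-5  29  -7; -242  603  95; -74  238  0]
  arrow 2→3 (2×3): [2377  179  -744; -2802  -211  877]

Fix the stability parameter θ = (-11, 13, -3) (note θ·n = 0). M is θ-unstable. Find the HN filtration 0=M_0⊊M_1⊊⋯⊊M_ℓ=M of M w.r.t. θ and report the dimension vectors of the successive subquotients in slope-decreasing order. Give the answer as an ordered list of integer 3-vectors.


Barcode: M ≅ I[1,2], I[1,3]^2. HN layers by μ_θ (3 steps, strictly decreasing):
  μ^(1)=13; μ^(2)=5; μ^(3)=-11

((0, 1, 0); (0, 2, 2); (3, 0, 0))


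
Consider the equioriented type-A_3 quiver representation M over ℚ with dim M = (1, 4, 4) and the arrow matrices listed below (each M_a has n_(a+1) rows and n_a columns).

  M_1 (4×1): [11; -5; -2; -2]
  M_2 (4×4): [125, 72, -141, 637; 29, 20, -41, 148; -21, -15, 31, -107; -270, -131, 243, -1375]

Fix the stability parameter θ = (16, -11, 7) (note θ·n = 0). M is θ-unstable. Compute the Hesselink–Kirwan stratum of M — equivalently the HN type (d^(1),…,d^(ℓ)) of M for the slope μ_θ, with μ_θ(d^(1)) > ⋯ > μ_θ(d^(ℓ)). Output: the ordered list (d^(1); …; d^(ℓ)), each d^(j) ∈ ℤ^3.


Barcode: M ≅ I[1,3], I[2,3]^3. HN layers by μ_θ (3 steps, strictly decreasing):
  μ^(1)=7; μ^(2)=5/2; μ^(3)=-11

((0, 0, 4); (1, 1, 0); (0, 3, 0))


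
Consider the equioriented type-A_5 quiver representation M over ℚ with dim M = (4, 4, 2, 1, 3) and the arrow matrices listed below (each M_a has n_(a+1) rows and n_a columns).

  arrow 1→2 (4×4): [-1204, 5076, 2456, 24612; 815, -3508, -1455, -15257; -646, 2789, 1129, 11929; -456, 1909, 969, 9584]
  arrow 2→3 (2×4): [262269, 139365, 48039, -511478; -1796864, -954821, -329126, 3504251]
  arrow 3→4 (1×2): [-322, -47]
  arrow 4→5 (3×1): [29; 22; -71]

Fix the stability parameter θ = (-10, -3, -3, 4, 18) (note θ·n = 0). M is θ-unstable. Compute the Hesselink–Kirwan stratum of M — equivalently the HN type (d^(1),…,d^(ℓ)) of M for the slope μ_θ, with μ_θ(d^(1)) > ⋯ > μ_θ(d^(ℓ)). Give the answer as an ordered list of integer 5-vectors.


Barcode: M ≅ I[1,1], I[1,2], I[1,3], I[1,5], I[2,2], I[5,5]^2. HN layers by μ_θ (4 steps, strictly decreasing):
  μ^(1)=18; μ^(2)=4; μ^(3)=-3; μ^(4)=-10

((0, 0, 0, 0, 3); (0, 0, 0, 1, 0); (0, 4, 2, 0, 0); (4, 0, 0, 0, 0))


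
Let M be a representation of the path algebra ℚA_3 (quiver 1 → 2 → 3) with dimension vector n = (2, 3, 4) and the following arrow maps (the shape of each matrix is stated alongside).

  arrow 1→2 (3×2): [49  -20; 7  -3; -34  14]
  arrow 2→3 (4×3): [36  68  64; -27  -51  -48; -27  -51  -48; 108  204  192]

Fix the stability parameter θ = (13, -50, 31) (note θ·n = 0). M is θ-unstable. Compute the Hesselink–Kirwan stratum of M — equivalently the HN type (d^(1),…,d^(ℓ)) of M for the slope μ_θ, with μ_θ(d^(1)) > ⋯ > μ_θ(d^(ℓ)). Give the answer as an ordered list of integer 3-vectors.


Via rank(M_{q-1}∘⋯∘M_p): M ≅ I[1,2], I[1,3], I[2,2], I[3,3]^3.
μ_θ-semistable layers: μ^(1)=31; μ^(2)=-37/2; μ^(3)=-50

((0, 0, 4); (2, 2, 0); (0, 1, 0))


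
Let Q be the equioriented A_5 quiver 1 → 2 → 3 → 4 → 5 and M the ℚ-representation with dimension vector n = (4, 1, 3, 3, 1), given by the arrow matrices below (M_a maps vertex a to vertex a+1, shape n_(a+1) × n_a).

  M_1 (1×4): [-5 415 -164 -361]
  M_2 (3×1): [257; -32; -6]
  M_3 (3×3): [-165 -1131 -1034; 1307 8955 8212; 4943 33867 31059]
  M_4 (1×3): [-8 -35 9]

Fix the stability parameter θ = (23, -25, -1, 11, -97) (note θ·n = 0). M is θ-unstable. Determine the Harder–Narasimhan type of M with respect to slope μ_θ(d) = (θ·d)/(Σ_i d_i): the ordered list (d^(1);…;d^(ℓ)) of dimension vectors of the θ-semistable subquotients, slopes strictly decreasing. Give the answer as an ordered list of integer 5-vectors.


Barcode: M ≅ I[1,1]^3, I[1,5], I[3,4]^2. HN layers by μ_θ (4 steps, strictly decreasing):
  μ^(1)=23; μ^(2)=11; μ^(3)=-1; μ^(4)=-89/5

((3, 0, 0, 0, 0); (0, 0, 0, 2, 0); (0, 0, 2, 0, 0); (1, 1, 1, 1, 1))


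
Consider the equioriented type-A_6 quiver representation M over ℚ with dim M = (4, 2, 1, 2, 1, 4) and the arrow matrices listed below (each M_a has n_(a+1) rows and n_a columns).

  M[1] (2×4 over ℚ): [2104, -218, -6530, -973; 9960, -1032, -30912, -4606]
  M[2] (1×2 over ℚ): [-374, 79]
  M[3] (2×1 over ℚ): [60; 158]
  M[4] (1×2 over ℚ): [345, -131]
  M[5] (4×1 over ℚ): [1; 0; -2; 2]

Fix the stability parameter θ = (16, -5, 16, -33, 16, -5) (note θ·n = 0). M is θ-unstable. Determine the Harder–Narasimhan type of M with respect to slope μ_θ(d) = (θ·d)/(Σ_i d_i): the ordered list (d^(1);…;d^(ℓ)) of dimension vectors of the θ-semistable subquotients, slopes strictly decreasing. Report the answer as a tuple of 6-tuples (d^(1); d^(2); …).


Interval decomposition of M: I[1,1]^2, I[1,2], I[1,6], I[4,4], I[6,6]^3.
HN type (ℓ=5): μ^(1)=16; μ^(2)=11/2; μ^(3)=-3/2; μ^(4)=-5; μ^(5)=-33

((2, 0, 0, 0, 0, 0); (1, 1, 0, 0, 1, 1); (1, 1, 1, 1, 0, 0); (0, 0, 0, 0, 0, 3); (0, 0, 0, 1, 0, 0))


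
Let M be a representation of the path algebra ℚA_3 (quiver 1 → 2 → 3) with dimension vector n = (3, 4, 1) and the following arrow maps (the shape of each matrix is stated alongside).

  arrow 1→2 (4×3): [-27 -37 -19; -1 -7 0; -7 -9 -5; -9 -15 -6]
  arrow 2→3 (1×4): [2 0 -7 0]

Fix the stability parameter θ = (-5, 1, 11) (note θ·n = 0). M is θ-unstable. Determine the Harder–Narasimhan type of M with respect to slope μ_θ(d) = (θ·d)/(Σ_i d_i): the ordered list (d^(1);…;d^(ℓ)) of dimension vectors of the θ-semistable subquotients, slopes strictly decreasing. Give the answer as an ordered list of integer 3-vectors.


Barcode: M ≅ I[1,1], I[1,2], I[1,3], I[2,2]^2. HN layers by μ_θ (3 steps, strictly decreasing):
  μ^(1)=11; μ^(2)=1; μ^(3)=-5

((0, 0, 1); (0, 4, 0); (3, 0, 0))


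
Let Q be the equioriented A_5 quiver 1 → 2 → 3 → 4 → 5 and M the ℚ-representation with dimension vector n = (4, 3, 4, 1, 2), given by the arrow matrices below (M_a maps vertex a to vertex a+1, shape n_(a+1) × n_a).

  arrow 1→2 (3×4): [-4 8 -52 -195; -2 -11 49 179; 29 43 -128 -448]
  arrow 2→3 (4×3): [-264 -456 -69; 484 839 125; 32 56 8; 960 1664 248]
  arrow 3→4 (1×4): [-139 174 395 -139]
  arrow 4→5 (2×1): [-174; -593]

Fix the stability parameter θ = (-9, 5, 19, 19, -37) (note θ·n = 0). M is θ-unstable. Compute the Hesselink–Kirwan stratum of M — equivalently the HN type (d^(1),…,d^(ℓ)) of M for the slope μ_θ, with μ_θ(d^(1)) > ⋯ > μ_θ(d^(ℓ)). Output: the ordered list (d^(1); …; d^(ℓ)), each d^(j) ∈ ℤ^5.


Interval decomposition of M: I[1,1], I[1,2], I[1,3], I[1,5], I[3,3]^2, I[5,5].
HN type (ℓ=5): μ^(1)=19; μ^(2)=5; μ^(3)=3/2; μ^(4)=-9; μ^(5)=-37

((0, 0, 3, 0, 0); (0, 2, 0, 0, 0); (0, 1, 1, 1, 1); (4, 0, 0, 0, 0); (0, 0, 0, 0, 1))


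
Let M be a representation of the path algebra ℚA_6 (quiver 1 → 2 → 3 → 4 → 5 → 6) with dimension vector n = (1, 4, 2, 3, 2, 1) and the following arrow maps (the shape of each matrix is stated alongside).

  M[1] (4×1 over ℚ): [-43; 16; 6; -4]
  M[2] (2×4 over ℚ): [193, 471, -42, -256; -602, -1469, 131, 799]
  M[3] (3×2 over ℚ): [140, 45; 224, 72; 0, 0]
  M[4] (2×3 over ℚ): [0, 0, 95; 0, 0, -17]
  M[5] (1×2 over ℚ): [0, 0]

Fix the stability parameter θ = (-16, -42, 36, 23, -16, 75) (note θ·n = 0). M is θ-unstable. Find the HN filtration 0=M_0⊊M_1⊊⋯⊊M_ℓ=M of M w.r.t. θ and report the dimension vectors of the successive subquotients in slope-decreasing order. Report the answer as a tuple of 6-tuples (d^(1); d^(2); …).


Interval decomposition of M: I[1,3], I[2,2]^2, I[2,4], I[4,4], I[4,5], I[5,5], I[6,6].
HN type (ℓ=8): μ^(1)=75; μ^(2)=36; μ^(3)=59/2; μ^(4)=23; μ^(5)=7/2; μ^(6)=-16; μ^(7)=-29; μ^(8)=-42

((0, 0, 0, 0, 0, 1); (0, 0, 1, 0, 0, 0); (0, 0, 1, 1, 0, 0); (0, 0, 0, 1, 0, 0); (0, 0, 0, 1, 1, 0); (0, 0, 0, 0, 1, 0); (1, 1, 0, 0, 0, 0); (0, 3, 0, 0, 0, 0))


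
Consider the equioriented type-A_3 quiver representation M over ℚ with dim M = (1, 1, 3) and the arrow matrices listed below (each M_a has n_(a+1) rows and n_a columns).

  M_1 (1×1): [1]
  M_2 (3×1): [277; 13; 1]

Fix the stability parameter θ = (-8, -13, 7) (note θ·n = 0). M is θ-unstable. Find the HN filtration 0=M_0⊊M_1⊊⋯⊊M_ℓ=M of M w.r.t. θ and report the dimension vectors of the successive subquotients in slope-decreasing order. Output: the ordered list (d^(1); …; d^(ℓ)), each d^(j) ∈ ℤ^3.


Via rank(M_{q-1}∘⋯∘M_p): M ≅ I[1,3], I[3,3]^2.
μ_θ-semistable layers: μ^(1)=7; μ^(2)=-21/2

((0, 0, 3); (1, 1, 0))


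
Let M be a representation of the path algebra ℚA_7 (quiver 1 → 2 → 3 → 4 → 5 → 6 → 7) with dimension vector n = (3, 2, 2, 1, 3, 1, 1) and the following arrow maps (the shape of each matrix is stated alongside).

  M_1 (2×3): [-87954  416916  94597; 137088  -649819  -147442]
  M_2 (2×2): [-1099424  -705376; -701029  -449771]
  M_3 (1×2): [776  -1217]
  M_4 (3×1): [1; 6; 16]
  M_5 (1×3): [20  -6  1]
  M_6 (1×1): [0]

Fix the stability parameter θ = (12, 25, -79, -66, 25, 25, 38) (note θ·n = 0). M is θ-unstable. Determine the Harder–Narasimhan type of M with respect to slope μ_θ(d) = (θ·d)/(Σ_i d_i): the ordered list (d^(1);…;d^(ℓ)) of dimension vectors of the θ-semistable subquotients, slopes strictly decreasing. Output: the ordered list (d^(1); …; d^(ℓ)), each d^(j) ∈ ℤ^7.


Interval decomposition of M: I[1,1], I[1,2], I[1,5], I[3,3], I[5,5], I[5,6], I[7,7].
HN type (ℓ=5): μ^(1)=38; μ^(2)=25; μ^(3)=12; μ^(4)=-27; μ^(5)=-79

((0, 0, 0, 0, 0, 0, 1); (0, 1, 0, 0, 3, 1, 0); (2, 0, 0, 0, 0, 0, 0); (1, 1, 1, 1, 0, 0, 0); (0, 0, 1, 0, 0, 0, 0))


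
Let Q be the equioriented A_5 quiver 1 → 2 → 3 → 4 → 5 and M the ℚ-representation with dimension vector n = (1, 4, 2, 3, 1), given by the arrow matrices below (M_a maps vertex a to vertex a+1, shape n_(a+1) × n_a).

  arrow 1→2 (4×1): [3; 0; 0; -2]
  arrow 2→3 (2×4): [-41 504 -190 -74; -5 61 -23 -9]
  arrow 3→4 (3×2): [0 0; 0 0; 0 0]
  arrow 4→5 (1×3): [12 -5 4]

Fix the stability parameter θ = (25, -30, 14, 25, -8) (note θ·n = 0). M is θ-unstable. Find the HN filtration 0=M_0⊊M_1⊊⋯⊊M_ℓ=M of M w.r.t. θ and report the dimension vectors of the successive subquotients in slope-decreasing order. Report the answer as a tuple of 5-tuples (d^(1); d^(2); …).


Interval decomposition of M: I[1,3], I[2,2]^2, I[2,3], I[4,4]^2, I[4,5].
HN type (ℓ=5): μ^(1)=25; μ^(2)=14; μ^(3)=17/2; μ^(4)=-5/2; μ^(5)=-30

((0, 0, 0, 2, 0); (0, 0, 2, 0, 0); (0, 0, 0, 1, 1); (1, 1, 0, 0, 0); (0, 3, 0, 0, 0))


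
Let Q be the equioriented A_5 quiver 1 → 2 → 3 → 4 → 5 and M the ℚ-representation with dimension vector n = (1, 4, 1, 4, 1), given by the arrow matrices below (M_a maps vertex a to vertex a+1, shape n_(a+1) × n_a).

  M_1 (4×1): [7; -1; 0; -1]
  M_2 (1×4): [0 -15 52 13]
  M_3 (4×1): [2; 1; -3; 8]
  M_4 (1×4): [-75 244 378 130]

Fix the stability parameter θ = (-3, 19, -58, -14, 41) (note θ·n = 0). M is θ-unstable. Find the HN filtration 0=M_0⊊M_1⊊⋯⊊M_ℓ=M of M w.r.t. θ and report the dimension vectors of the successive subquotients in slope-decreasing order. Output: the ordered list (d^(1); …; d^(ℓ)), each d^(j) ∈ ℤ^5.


Interval decomposition of M: I[1,4], I[2,2]^3, I[4,4]^2, I[4,5].
HN type (ℓ=3): μ^(1)=41; μ^(2)=19; μ^(3)=-14

((0, 0, 0, 0, 1); (0, 3, 0, 0, 0); (1, 1, 1, 4, 0))


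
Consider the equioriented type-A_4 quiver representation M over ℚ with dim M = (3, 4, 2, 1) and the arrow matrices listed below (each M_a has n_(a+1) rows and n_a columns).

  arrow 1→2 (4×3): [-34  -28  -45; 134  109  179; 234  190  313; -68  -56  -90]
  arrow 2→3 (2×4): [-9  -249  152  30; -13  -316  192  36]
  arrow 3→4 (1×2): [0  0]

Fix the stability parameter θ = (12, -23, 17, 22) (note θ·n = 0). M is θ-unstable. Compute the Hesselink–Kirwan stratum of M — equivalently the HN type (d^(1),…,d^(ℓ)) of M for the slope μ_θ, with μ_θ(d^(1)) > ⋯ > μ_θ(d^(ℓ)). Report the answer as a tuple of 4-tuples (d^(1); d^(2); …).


Via rank(M_{q-1}∘⋯∘M_p): M ≅ I[1,1], I[1,3]^2, I[2,2]^2, I[4,4].
μ_θ-semistable layers: μ^(1)=22; μ^(2)=17; μ^(3)=12; μ^(4)=-11/2; μ^(5)=-23

((0, 0, 0, 1); (0, 0, 2, 0); (1, 0, 0, 0); (2, 2, 0, 0); (0, 2, 0, 0))


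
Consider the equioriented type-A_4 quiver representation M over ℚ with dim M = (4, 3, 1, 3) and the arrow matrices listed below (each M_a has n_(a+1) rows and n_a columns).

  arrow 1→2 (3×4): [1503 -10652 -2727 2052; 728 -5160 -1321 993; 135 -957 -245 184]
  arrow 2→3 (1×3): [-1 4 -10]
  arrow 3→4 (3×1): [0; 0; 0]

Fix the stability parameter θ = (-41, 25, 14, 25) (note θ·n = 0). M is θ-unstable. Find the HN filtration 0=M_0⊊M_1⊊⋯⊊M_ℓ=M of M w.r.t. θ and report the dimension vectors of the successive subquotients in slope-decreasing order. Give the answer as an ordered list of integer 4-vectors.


Via rank(M_{q-1}∘⋯∘M_p): M ≅ I[1,1], I[1,2]^2, I[1,3], I[4,4]^3.
μ_θ-semistable layers: μ^(1)=25; μ^(2)=39/2; μ^(3)=-41

((0, 2, 0, 3); (0, 1, 1, 0); (4, 0, 0, 0))


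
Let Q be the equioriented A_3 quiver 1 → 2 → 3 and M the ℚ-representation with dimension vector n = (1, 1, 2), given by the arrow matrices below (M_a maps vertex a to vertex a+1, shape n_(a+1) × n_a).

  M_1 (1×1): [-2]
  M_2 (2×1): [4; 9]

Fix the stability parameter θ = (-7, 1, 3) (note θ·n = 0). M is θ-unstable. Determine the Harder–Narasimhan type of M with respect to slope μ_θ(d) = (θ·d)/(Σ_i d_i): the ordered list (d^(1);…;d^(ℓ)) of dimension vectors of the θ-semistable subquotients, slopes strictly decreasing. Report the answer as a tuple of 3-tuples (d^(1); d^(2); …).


Barcode: M ≅ I[1,3], I[3,3]. HN layers by μ_θ (3 steps, strictly decreasing):
  μ^(1)=3; μ^(2)=1; μ^(3)=-7

((0, 0, 2); (0, 1, 0); (1, 0, 0))


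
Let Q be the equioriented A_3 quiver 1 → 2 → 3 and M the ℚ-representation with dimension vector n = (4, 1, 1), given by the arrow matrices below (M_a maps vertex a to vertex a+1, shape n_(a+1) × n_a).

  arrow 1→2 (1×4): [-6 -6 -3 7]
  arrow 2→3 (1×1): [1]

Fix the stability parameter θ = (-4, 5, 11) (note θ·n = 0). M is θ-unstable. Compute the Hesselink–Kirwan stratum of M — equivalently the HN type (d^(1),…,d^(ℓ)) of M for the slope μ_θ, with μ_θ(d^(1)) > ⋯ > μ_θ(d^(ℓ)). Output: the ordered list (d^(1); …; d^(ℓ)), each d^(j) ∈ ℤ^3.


Via rank(M_{q-1}∘⋯∘M_p): M ≅ I[1,1]^3, I[1,3].
μ_θ-semistable layers: μ^(1)=11; μ^(2)=5; μ^(3)=-4

((0, 0, 1); (0, 1, 0); (4, 0, 0))


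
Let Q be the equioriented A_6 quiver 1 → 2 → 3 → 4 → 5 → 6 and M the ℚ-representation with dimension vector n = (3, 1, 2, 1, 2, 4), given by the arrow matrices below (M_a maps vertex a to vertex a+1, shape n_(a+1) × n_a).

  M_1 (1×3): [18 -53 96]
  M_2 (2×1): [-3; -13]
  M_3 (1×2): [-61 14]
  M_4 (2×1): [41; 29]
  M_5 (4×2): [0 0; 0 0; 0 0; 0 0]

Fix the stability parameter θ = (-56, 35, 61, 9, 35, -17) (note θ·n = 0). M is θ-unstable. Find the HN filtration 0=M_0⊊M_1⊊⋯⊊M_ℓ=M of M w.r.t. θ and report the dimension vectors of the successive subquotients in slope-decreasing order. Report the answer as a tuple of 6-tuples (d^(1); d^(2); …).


Barcode: M ≅ I[1,1]^2, I[1,5], I[3,3], I[5,5], I[6,6]^4. HN layers by μ_θ (4 steps, strictly decreasing):
  μ^(1)=61; μ^(2)=35; μ^(3)=-17; μ^(4)=-56

((0, 0, 1, 0, 0, 0); (0, 1, 1, 1, 2, 0); (0, 0, 0, 0, 0, 4); (3, 0, 0, 0, 0, 0))


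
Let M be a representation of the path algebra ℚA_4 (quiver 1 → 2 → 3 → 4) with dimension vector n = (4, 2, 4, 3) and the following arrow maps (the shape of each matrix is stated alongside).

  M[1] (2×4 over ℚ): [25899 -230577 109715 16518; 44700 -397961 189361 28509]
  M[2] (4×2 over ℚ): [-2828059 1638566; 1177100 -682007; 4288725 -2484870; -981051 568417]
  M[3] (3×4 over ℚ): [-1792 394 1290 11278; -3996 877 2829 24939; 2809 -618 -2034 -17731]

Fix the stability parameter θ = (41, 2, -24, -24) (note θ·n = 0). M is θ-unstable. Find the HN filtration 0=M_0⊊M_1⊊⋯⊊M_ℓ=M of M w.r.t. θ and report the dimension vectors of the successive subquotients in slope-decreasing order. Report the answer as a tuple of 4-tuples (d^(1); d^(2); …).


Via rank(M_{q-1}∘⋯∘M_p): M ≅ I[1,1]^2, I[1,3], I[1,4], I[3,3], I[3,4], I[4,4].
μ_θ-semistable layers: μ^(1)=41; μ^(2)=19/3; μ^(3)=-5/4; μ^(4)=-24

((2, 0, 0, 0); (1, 1, 1, 0); (1, 1, 1, 1); (0, 0, 2, 2))


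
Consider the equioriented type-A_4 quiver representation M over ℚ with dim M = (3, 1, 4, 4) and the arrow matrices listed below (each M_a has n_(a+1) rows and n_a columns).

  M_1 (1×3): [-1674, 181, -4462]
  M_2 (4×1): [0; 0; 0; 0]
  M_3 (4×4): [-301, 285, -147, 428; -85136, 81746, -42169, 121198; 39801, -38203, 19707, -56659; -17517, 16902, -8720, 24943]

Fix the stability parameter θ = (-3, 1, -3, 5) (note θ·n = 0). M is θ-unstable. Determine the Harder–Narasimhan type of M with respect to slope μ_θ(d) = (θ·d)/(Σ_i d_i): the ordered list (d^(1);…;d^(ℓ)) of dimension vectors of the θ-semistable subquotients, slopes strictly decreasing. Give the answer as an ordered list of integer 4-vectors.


Barcode: M ≅ I[1,1]^2, I[1,2], I[3,4]^4. HN layers by μ_θ (3 steps, strictly decreasing):
  μ^(1)=5; μ^(2)=1; μ^(3)=-3

((0, 0, 0, 4); (0, 1, 0, 0); (3, 0, 4, 0))


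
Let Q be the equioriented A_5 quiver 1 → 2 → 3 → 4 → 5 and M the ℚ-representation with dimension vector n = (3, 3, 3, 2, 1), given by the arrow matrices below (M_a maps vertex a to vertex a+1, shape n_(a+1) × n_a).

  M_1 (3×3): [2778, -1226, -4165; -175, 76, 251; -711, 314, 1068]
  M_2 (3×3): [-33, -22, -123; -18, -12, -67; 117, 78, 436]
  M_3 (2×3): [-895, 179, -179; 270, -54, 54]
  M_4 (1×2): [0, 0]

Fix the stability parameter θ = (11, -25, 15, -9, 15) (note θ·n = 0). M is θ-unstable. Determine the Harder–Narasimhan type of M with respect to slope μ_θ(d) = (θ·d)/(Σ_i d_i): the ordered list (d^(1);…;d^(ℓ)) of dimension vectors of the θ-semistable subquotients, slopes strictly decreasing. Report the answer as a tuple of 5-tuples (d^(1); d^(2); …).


Interval decomposition of M: I[1,2], I[1,3], I[1,4], I[3,3], I[4,4], I[5,5].
HN type (ℓ=4): μ^(1)=15; μ^(2)=3; μ^(3)=-7; μ^(4)=-9

((0, 0, 2, 0, 1); (0, 0, 1, 1, 0); (3, 3, 0, 0, 0); (0, 0, 0, 1, 0))


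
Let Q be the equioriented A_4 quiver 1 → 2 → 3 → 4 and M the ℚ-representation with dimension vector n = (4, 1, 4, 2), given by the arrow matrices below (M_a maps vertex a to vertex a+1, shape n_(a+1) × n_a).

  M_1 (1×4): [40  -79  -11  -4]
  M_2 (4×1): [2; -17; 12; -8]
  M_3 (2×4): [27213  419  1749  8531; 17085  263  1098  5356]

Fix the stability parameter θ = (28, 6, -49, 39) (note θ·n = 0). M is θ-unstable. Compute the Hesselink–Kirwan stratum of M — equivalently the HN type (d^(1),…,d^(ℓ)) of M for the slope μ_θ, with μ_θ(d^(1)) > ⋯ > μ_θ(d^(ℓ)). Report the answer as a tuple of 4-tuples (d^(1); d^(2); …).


Via rank(M_{q-1}∘⋯∘M_p): M ≅ I[1,1]^3, I[1,4], I[3,3]^2, I[3,4].
μ_θ-semistable layers: μ^(1)=39; μ^(2)=28; μ^(3)=-5; μ^(4)=-49

((0, 0, 0, 2); (3, 0, 0, 0); (1, 1, 1, 0); (0, 0, 3, 0))


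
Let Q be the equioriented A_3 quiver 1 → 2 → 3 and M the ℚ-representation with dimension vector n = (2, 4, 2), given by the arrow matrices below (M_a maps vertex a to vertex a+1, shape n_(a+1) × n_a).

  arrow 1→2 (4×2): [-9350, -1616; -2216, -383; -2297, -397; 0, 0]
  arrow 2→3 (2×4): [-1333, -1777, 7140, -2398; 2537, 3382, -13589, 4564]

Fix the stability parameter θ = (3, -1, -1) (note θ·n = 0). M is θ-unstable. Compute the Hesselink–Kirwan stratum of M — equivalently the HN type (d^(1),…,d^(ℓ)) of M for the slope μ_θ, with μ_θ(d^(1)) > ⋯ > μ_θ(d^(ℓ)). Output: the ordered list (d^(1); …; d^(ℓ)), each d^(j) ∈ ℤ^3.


Barcode: M ≅ I[1,3]^2, I[2,2]^2. HN layers by μ_θ (2 steps, strictly decreasing):
  μ^(1)=1/3; μ^(2)=-1

((2, 2, 2); (0, 2, 0))


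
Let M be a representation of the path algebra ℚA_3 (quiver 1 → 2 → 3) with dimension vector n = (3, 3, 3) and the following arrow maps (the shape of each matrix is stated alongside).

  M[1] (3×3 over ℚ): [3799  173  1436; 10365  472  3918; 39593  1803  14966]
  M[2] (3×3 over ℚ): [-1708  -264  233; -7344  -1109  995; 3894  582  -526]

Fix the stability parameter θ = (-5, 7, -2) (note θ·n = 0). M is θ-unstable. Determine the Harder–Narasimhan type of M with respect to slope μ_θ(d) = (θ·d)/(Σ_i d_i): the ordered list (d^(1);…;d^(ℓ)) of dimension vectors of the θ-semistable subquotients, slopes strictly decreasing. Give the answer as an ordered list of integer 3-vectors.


Via rank(M_{q-1}∘⋯∘M_p): M ≅ I[1,3]^3.
μ_θ-semistable layers: μ^(1)=5/2; μ^(2)=-5

((0, 3, 3); (3, 0, 0))


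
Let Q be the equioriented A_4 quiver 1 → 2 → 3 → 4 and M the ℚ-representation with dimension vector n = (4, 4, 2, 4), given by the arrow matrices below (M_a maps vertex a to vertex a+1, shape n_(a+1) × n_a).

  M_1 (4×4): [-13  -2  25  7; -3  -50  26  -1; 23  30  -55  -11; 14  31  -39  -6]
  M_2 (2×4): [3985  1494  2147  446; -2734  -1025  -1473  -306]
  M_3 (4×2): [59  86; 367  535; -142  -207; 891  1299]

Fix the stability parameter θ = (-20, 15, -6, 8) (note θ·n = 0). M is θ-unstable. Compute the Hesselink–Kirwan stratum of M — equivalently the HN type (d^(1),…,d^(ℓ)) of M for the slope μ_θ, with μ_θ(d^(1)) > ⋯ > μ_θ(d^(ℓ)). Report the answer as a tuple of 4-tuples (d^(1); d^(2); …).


Barcode: M ≅ I[1,2]^2, I[1,4]^2, I[4,4]^2. HN layers by μ_θ (4 steps, strictly decreasing):
  μ^(1)=15; μ^(2)=8; μ^(3)=9/2; μ^(4)=-20

((0, 2, 0, 0); (0, 0, 0, 4); (0, 2, 2, 0); (4, 0, 0, 0))
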